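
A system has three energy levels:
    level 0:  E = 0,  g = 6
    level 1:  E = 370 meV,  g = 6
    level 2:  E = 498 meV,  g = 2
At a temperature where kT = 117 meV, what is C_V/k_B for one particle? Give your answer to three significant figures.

0.464

Eᵢ/kT = 0, 3.1624, 4.2564.
Z = Σ gᵢe^(−Eᵢ/kT) = 6·e^(−0) + 6·e^(−3.1624) + 2·e^(−4.2564) = 6.0000 + 0.25394 + 0.028346 = 6.2823.
⟨E⟩ = 17.203 meV, ⟨E²⟩ = 6652.7 meV².
C_V/k_B = (⟨E²⟩ − ⟨E⟩²)/(kT)² = (6652.7 − 295.94)/13689 = 0.464.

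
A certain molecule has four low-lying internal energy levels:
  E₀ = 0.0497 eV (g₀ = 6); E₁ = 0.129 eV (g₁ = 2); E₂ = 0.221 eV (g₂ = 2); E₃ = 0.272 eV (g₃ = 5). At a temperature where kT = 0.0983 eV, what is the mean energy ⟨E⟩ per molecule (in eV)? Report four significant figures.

0.08146 eV

Eᵢ/kT = 0.505595, 1.31231, 2.24822, 2.76704.
Z = Σ gᵢe^(−Eᵢ/kT) = 6·e^(−0.505595) + 2·e^(−1.31231) + 2·e^(−2.24822) + 5·e^(−2.76704) = 3.61888 + 0.538395 + 0.211174 + 0.314239 = 4.68269.
⟨E⟩ = Σ Eᵢ gᵢe^(−Eᵢ/kT) / Z = (0.0497·3.61888 + 0.129·0.538395 + 0.221·0.211174 + 0.272·0.314239) / 4.68269 = 0.08146 eV.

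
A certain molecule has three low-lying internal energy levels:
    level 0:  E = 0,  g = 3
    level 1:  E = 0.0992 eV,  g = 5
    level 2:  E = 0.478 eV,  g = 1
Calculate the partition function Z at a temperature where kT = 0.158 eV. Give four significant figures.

Z = 5.717

Eᵢ/kT = 0, 0.627848, 3.02532.
Z = Σ gᵢe^(−Eᵢ/kT) = 3·e^(−0) + 5·e^(−0.627848) + 1·e^(−3.02532) = 3.00000 + 2.66870 + 0.0485423 = 5.71724.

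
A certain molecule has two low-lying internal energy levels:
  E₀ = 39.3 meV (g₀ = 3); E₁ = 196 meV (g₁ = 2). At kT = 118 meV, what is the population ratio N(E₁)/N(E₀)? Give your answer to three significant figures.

n₁/n₀ = (g₁/g₀) exp[−(E₁−E₀)/kT] = (2/3) × exp(−(156.7 meV)/(118 meV)) = (2/3) × exp(-1.3280) = 0.177.

0.177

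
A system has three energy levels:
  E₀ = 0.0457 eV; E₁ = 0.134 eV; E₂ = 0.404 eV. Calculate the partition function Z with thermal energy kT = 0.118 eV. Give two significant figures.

Z = 1.0

Eᵢ/kT = 0.3873, 1.136, 3.424.
Z = Σ e^(−Eᵢ/kT) = e^(−0.3873) + e^(−1.136) + e^(−3.424) = 0.6789 + 0.3211 + 0.03258 = 1.033.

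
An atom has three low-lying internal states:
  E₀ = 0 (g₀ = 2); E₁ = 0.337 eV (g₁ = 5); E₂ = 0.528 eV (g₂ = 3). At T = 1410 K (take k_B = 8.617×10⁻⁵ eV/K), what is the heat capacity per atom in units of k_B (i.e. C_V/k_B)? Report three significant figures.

1.14

k_BT = 8.617×10⁻⁵ × 1410 K = 0.12150 eV.
Eᵢ/kT = 0, 2.7737, 4.3457.
Z = Σ gᵢe^(−Eᵢ/kT) = 2·e^(−0) + 5·e^(−2.7737) + 3·e^(−4.3457) = 2.0000 + 0.31215 + 0.038887 = 2.3510.
⟨E⟩ = 0.053478 eV, ⟨E²⟩ = 0.019690 eV².
C_V/k_B = (⟨E²⟩ − ⟨E⟩²)/(kT)² = (0.019690 − 0.0028599)/0.014762 = 1.14.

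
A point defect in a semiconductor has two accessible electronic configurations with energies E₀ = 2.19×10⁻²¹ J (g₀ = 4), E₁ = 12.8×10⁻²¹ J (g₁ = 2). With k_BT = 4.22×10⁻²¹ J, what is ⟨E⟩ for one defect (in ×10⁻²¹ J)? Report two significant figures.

Eᵢ/kT = 0.5190, 3.033.
Z = Σ gᵢe^(−Eᵢ/kT) = 4·e^(−0.5190) + 2·e^(−3.033) = 2.380 + 0.09634 = 2.476.
⟨E⟩ = Σ Eᵢ gᵢe^(−Eᵢ/kT) / Z = (2.19·2.380 + 12.8·0.09634) / 2.476 = 2.6 ×10⁻²¹ J.

2.6 ×10⁻²¹ J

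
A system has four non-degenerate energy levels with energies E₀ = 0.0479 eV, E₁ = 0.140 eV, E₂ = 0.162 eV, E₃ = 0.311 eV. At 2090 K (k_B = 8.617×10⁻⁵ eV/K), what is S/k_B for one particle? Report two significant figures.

k_BT = 8.617×10⁻⁵ × 2090 K = 0.1801 eV.
Eᵢ/kT = 0.2660, 0.7773, 0.8995, 1.727.
Z = Σ e^(−Eᵢ/kT) = e^(−0.2660) + e^(−0.7773) + e^(−0.8995) + e^(−1.727) = 0.7664 + 0.4596 + 0.4068 + 0.1778 = 1.811.
⟨E⟩ = Σ EᵢPᵢ = 0.1227 eV.
S/k_B = ln Z + ⟨E⟩/kT = ln(1.811) + 0.1227/0.1801 = 0.5939 + 0.6813 = 1.3.

1.3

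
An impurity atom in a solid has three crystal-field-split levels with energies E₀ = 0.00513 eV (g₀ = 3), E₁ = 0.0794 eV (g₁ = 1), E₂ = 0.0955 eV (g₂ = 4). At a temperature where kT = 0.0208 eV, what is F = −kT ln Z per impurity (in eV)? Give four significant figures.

-0.01827 eV

Eᵢ/kT = 0.246635, 3.81731, 4.59135.
Z = Σ gᵢe^(−Eᵢ/kT) = 3·e^(−0.246635) + 1·e^(−3.81731) + 4·e^(−4.59135) = 2.34428 + 0.0219869 + 0.0405566 = 2.40682.
F = −kT ln Z = −0.0208 × ln(2.40682) = −0.0208 × 0.878306 = -0.01827 eV.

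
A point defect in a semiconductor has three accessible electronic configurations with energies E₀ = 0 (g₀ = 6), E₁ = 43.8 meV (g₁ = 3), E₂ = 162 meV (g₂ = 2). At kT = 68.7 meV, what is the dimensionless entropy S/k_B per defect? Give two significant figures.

2.2

Eᵢ/kT = 0, 0.6376, 2.358.
Z = Σ gᵢe^(−Eᵢ/kT) = 6·e^(−0) + 3·e^(−0.6376) + 2·e^(−2.358) = 6.000 + 1.586 + 0.1892 = 7.775.
⟨E⟩ = Σ EᵢPᵢ = 12.88 meV.
S/k_B = ln Z + ⟨E⟩/kT = ln(7.775) + 12.88/68.7 = 2.051 + 0.1875 = 2.2.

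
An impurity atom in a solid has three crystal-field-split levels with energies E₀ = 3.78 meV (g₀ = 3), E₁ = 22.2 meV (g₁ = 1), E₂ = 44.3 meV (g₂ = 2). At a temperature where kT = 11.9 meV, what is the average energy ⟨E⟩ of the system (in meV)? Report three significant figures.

Eᵢ/kT = 0.31765, 1.8655, 3.7227.
Z = Σ gᵢe^(−Eᵢ/kT) = 3·e^(−0.31765) + 1·e^(−1.8655) + 2·e^(−3.7227) = 2.1836 + 0.15482 + 0.048337 = 2.3868.
⟨E⟩ = Σ Eᵢ gᵢe^(−Eᵢ/kT) / Z = (3.78·2.1836 + 22.2·0.15482 + 44.3·0.048337) / 2.3868 = 5.80 meV.

5.80 meV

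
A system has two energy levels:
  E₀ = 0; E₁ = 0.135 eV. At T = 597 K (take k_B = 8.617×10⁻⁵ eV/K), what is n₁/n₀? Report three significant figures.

k_BT = 8.617×10⁻⁵ × 597 K = 0.051443 eV.
n₁/n₀ = exp[−(E₁−E₀)/kT] = exp(−(0.135 eV)/(0.051443 eV)) = exp(-2.6243) = 0.0725.

0.0725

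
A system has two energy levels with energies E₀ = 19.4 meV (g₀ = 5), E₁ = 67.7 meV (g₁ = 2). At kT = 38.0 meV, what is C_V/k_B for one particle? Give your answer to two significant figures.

Eᵢ/kT = 0.5105, 1.782.
Z = Σ gᵢe^(−Eᵢ/kT) = 5·e^(−0.5105) + 2·e^(−1.782) = 3.001 + 0.3366 = 3.338.
⟨E⟩ = 24.27 meV, ⟨E²⟩ = 800.5 meV².
C_V/k_B = (⟨E²⟩ − ⟨E⟩²)/(kT)² = (800.5 − 589.0)/1444 = 0.15.

0.15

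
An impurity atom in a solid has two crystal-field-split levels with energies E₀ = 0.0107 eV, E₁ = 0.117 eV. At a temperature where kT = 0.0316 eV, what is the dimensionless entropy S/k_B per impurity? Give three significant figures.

0.147

Eᵢ/kT = 0.33861, 3.7025.
Z = Σ e^(−Eᵢ/kT) = e^(−0.33861) + e^(−3.7025) = 0.71276 + 0.024662 = 0.73742.
⟨E⟩ = Σ EᵢPᵢ = 0.014255 eV.
S/k_B = ln Z + ⟨E⟩/kT = ln(0.73742) + 0.014255/0.0316 = -0.30460 + 0.45111 = 0.147.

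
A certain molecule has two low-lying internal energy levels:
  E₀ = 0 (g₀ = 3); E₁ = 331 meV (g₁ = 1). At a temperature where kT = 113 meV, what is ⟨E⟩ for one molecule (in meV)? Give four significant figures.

Eᵢ/kT = 0, 2.92920.
Z = Σ gᵢe^(−Eᵢ/kT) = 3·e^(−0) + 1·e^(−2.92920) = 3.00000 + 0.0534398 = 3.05344.
⟨E⟩ = Σ Eᵢ gᵢe^(−Eᵢ/kT) / Z = (0·3.00000 + 331·0.0534398) / 3.05344 = 5.793 meV.

5.793 meV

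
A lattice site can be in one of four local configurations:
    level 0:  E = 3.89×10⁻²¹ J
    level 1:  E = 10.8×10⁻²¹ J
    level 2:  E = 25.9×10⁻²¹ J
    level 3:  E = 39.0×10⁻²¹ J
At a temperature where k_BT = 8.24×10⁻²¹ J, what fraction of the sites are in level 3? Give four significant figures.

0.009309

Eᵢ/kT = 0.472087, 1.31068, 3.14320, 4.73301.
Z = Σ e^(−Eᵢ/kT) = e^(−0.472087) + e^(−1.31068) + e^(−3.14320) + e^(−4.73301) = 0.623699 + 0.269637 + 0.0431445 + 0.00879994 = 0.945280.
P₃ = e^(−E₃/kT) / Z = 0.00879994/0.945280 = 0.009309.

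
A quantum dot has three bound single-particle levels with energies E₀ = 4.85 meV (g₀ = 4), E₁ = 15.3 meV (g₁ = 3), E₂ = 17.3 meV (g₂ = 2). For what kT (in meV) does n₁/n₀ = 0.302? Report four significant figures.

11.49 meV

n₁/n₀ = (g₁/g₀) exp[−(E₁−E₀)/kT] = 0.302.
⇒ (E₁−E₀)/kT = ln((3/4)/0.302) = ln(2.48344) = 0.909645.
kT = 10.45 meV / 0.909645 = 11.49 meV.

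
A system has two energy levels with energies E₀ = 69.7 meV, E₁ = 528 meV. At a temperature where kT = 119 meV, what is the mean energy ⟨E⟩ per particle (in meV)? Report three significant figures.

79.2 meV

Eᵢ/kT = 0.58571, 4.4370.
Z = Σ e^(−Eᵢ/kT) = e^(−0.58571) + e^(−4.4370) = 0.55671 + 0.011831 = 0.56854.
⟨E⟩ = Σ Eᵢ e^(−Eᵢ/kT) / Z = (69.7·0.55671 + 528·0.011831) / 0.56854 = 79.2 meV.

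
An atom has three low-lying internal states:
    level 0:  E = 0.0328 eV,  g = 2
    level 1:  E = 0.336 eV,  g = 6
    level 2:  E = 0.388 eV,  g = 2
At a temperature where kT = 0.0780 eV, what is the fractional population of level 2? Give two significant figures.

0.0098

Eᵢ/kT = 0.4205, 4.308, 4.974.
Z = Σ gᵢe^(−Eᵢ/kT) = 2·e^(−0.4205) + 6·e^(−4.308) + 2·e^(−4.974) = 1.313 + 0.08076 + 0.01383 = 1.408.
P₂ = g₂ e^(−E₂/kT) / Z = 0.01383/1.408 = 0.0098.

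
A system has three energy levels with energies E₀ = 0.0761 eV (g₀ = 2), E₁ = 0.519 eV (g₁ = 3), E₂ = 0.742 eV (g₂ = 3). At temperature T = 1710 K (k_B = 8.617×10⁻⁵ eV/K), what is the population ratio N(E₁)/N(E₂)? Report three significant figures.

k_BT = 8.617×10⁻⁵ × 1710 K = 0.14735 eV.
n₁/n₂ = (g₁/g₂) exp[−(E₁−E₂)/kT] = (3/3) × exp(−(-0.223 eV)/(0.14735 eV)) = (3/3) × exp(1.5134) = 4.54.

4.54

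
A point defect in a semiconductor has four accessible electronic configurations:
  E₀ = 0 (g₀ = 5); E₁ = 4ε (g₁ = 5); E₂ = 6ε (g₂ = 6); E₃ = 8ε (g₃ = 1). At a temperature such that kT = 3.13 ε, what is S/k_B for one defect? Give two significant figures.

Eᵢ/kT = 0, 1.278, 1.917, 2.556.
Z = Σ gᵢe^(−Eᵢ/kT) = 5·e^(−0) + 5·e^(−1.278) + 6·e^(−1.917) + 1·e^(−2.556) = 5.000 + 1.393 + 0.8823 + 0.07761 = 7.353.
⟨E⟩ = Σ EᵢPᵢ = 1.562 ε.
S/k_B = ln Z + ⟨E⟩/kT = ln(7.353) + 1.562/3.13 = 1.995 + 0.4990 = 2.5.

2.5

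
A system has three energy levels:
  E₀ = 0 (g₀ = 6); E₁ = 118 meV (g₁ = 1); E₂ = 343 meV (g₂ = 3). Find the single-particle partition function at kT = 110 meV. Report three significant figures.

Eᵢ/kT = 0, 1.0727, 3.1182.
Z = Σ gᵢe^(−Eᵢ/kT) = 6·e^(−0) + 1·e^(−1.0727) + 3·e^(−3.1182) = 6.0000 + 0.34208 + 0.13271 = 6.4748.

Z = 6.47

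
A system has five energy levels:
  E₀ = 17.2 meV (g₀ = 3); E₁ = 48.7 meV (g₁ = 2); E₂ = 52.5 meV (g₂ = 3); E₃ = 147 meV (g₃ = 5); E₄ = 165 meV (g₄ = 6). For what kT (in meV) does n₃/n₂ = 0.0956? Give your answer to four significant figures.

33.06 meV

n₃/n₂ = (g₃/g₂) exp[−(E₃−E₂)/kT] = 0.0956.
⇒ (E₃−E₂)/kT = ln((5/3)/0.0956) = ln(17.4338) = 2.85841.
kT = 94.5 meV / 2.85841 = 33.06 meV.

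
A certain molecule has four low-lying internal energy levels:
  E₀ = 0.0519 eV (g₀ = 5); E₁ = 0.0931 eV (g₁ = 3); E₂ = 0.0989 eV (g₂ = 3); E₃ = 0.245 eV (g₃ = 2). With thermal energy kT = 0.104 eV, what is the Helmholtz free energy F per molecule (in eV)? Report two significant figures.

Eᵢ/kT = 0.4990, 0.8952, 0.9510, 2.356.
Z = Σ gᵢe^(−Eᵢ/kT) = 5·e^(−0.4990) + 3·e^(−0.8952) + 3·e^(−0.9510) + 2·e^(−2.356) = 3.036 + 1.226 + 1.159 + 0.1896 = 5.611.
F = −kT ln Z = −0.104 × ln(5.611) = −0.104 × 1.725 = -0.18 eV.

-0.18 eV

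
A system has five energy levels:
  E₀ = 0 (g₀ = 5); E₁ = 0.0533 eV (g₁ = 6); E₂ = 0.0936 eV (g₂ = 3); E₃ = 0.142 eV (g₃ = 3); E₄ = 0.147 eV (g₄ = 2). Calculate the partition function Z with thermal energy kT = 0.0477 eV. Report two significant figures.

Eᵢ/kT = 0, 1.117, 1.962, 2.977, 3.082.
Z = Σ gᵢe^(−Eᵢ/kT) = 5·e^(−0) + 6·e^(−1.117) + 3·e^(−1.962) + 3·e^(−2.977) + 2·e^(−3.082) = 5.000 + 1.964 + 0.4217 + 0.1528 + 0.09173 = 7.630.

Z = 7.6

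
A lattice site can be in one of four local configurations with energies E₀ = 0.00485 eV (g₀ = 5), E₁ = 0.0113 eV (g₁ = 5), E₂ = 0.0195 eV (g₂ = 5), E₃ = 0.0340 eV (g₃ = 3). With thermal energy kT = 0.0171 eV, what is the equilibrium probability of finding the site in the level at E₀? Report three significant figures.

Eᵢ/kT = 0.28363, 0.66082, 1.1404, 1.9883.
Z = Σ gᵢe^(−Eᵢ/kT) = 5·e^(−0.28363) + 5·e^(−0.66082) + 5·e^(−1.1404) + 3·e^(−1.9883) = 3.7652 + 2.5821 + 1.5985 + 0.41078 = 8.3566.
P₀ = g₀ e^(−E₀/kT) / Z = 3.7652/8.3566 = 0.451.

0.451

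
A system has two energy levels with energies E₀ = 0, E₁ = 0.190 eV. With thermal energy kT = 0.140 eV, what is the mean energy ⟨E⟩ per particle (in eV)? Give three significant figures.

Eᵢ/kT = 0, 1.3571.
Z = Σ e^(−Eᵢ/kT) = e^(−0) + e^(−1.3571) = 1.0000 + 0.25741 = 1.2574.
⟨E⟩ = Σ Eᵢ e^(−Eᵢ/kT) / Z = (0·1.0000 + 0.190·0.25741) / 1.2574 = 0.0389 eV.

0.0389 eV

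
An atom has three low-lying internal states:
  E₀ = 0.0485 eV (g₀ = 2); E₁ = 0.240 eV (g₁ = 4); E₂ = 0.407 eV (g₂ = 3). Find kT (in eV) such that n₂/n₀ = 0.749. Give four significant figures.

0.5162 eV

n₂/n₀ = (g₂/g₀) exp[−(E₂−E₀)/kT] = 0.749.
⇒ (E₂−E₀)/kT = ln((3/2)/0.749) = ln(2.00267) = 0.694481.
kT = 0.3585 eV / 0.694481 = 0.5162 eV.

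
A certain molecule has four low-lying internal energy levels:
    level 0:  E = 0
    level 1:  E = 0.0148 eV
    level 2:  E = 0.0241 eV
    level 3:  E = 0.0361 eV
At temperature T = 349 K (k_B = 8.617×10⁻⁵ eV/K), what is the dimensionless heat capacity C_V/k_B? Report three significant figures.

k_BT = 8.617×10⁻⁵ × 349 K = 0.030073 eV.
Eᵢ/kT = 0, 0.49214, 0.80138, 1.2004.
Z = Σ e^(−Eᵢ/kT) = e^(−0) + e^(−0.49214) + e^(−0.80138) + e^(−1.2004) = 1.0000 + 0.61132 + 0.44871 + 0.30107 = 2.3611.
⟨E⟩ = 0.013015 eV, ⟨E²⟩ = 0.00033327 eV².
C_V/k_B = (⟨E²⟩ − ⟨E⟩²)/(kT)² = (0.00033327 − 0.00016939)/0.00090439 = 0.181.

0.181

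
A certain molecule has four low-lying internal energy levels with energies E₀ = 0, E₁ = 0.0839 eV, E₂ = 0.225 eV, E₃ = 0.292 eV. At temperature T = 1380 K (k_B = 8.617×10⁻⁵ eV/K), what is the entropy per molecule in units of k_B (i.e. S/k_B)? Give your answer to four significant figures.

k_BT = 8.617×10⁻⁵ × 1380 K = 0.118915 eV.
Eᵢ/kT = 0, 0.705546, 1.89211, 2.45554.
Z = Σ e^(−Eᵢ/kT) = e^(−0) + e^(−0.705546) + e^(−1.89211) + e^(−2.45554) = 1.00000 + 0.493839 + 0.150753 + 0.0858168 = 1.73041.
⟨E⟩ = Σ EᵢPᵢ = 0.0580273 eV.
S/k_B = ln Z + ⟨E⟩/kT = ln(1.73041) + 0.0580273/0.118915 = 0.548358 + 0.487973 = 1.036.

1.036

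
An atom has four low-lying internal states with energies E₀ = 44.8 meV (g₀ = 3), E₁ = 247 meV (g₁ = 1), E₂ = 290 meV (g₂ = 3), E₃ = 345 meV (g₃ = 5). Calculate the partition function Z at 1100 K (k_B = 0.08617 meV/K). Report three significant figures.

Z = 2.22

k_BT = 0.08617 × 1100 K = 94.787 meV.
Eᵢ/kT = 0.47264, 2.6058, 3.0595, 3.6397.
Z = Σ gᵢe^(−Eᵢ/kT) = 3·e^(−0.47264) + 1·e^(−2.6058) + 3·e^(−3.0595) + 5·e^(−3.6397) = 1.8701 + 0.073844 + 0.14073 + 0.13130 = 2.2160.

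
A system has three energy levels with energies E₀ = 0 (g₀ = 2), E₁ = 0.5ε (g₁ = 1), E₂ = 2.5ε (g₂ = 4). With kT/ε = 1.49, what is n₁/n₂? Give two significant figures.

0.96

n₁/n₂ = (g₁/g₂) exp[−(E₁−E₂)/kT] = (1/4) × exp(−(-2.0ε)/(1.49ε)) = (1/4) × exp(1.342) = 0.96.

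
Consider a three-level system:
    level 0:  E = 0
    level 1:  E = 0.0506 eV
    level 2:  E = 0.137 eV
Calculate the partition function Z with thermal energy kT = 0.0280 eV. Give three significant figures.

Z = 1.17

Eᵢ/kT = 0, 1.8071, 4.8929.
Z = Σ e^(−Eᵢ/kT) = e^(−0) + e^(−1.8071) + e^(−4.8929) = 1.0000 + 0.16413 + 0.0074996 = 1.1716.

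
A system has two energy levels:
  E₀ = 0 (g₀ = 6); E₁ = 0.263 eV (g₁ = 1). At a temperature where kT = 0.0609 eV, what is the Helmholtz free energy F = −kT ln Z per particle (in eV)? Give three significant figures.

Eᵢ/kT = 0, 4.3186.
Z = Σ gᵢe^(−Eᵢ/kT) = 6·e^(−0) + 1·e^(−4.3186) = 6.0000 + 0.013319 = 6.0133.
F = −kT ln Z = −0.0609 × ln(6.0133) = −0.0609 × 1.7940 = -0.109 eV.

-0.109 eV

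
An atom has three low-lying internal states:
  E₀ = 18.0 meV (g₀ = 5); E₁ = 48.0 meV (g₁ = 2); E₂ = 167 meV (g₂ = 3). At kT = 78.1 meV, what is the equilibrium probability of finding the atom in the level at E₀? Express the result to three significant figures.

Eᵢ/kT = 0.23047, 0.61460, 2.1383.
Z = Σ gᵢe^(−Eᵢ/kT) = 5·e^(−0.23047) + 2·e^(−0.61460) + 3·e^(−2.1383) = 3.9708 + 1.0817 + 0.35357 = 5.4061.
P₀ = g₀ e^(−E₀/kT) / Z = 3.9708/5.4061 = 0.735.

0.735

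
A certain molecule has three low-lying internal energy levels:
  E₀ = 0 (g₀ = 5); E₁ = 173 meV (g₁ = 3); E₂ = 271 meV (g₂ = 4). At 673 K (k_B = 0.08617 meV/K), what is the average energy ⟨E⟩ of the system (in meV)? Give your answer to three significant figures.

k_BT = 0.08617 × 673 K = 57.992 meV.
Eᵢ/kT = 0, 2.9832, 4.6731.
Z = Σ gᵢe^(−Eᵢ/kT) = 5·e^(−0) + 3·e^(−2.9832) + 4·e^(−4.6731) = 5.0000 + 0.15189 + 0.037373 = 5.1893.
⟨E⟩ = Σ Eᵢ gᵢe^(−Eᵢ/kT) / Z = (0·5.0000 + 173·0.15189 + 271·0.037373) / 5.1893 = 7.02 meV.

7.02 meV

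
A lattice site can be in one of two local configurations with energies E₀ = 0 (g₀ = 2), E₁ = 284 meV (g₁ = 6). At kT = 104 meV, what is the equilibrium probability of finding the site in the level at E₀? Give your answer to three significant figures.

0.836

Eᵢ/kT = 0, 2.7308.
Z = Σ gᵢe^(−Eᵢ/kT) = 2·e^(−0) + 6·e^(−2.7308) = 2.0000 + 0.39100 = 2.3910.
P₀ = g₀ e^(−E₀/kT) / Z = 2.0000/2.3910 = 0.836.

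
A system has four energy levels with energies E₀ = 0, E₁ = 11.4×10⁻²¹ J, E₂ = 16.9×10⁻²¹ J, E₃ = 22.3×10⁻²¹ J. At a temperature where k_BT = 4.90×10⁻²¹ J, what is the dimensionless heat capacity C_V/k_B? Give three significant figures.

Eᵢ/kT = 0, 2.3265, 3.4490, 4.5510.
Z = Σ e^(−Eᵢ/kT) = e^(−0) + e^(−2.3265) + e^(−3.4490) + e^(−4.5510) = 1.0000 + 0.097637 + 0.031777 + 0.010557 = 1.1400.
⟨E⟩ = 1.6540, ⟨E²⟩ = 23.697.
C_V/k_B = (⟨E²⟩ − ⟨E⟩²)/(kT)² = (23.697 − 2.7357)/24.010 = 0.873.

0.873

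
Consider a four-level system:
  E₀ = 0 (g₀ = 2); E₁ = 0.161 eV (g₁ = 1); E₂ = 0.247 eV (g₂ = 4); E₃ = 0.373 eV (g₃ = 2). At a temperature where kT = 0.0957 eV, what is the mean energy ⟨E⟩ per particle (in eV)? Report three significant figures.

0.0474 eV

Eᵢ/kT = 0, 1.6823, 2.5810, 3.8976.
Z = Σ gᵢe^(−Eᵢ/kT) = 2·e^(−0) + 1·e^(−1.6823) + 4·e^(−2.5810) + 2·e^(−3.8976) = 2.0000 + 0.18595 + 0.30279 + 0.040581 = 2.5293.
⟨E⟩ = Σ Eᵢ gᵢe^(−Eᵢ/kT) / Z = (0·2.0000 + 0.161·0.18595 + 0.247·0.30279 + 0.373·0.040581) / 2.5293 = 0.0474 eV.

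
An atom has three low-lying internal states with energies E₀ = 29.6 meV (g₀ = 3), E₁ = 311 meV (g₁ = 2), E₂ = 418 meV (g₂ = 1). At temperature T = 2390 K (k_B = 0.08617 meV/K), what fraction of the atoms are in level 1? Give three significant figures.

0.139

k_BT = 0.08617 × 2390 K = 205.95 meV.
Eᵢ/kT = 0.14372, 1.5101, 2.0296.
Z = Σ gᵢe^(−Eᵢ/kT) = 3·e^(−0.14372) + 2·e^(−1.5101) + 1·e^(−2.0296) = 2.5984 + 0.44178 + 0.13139 = 3.1716.
P₁ = g₁ e^(−E₁/kT) / Z = 0.44178/3.1716 = 0.139.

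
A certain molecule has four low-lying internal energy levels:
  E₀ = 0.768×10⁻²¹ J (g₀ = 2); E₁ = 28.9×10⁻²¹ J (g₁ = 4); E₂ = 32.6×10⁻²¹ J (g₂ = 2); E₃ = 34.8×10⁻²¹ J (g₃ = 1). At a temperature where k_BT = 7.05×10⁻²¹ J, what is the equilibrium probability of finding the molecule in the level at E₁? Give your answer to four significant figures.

Eᵢ/kT = 0.108936, 4.09929, 4.62411, 4.93617.
Z = Σ gᵢe^(−Eᵢ/kT) = 2·e^(−0.108936) + 4·e^(−4.09929) + 2·e^(−4.62411) + 1·e^(−4.93617) = 1.79358 + 0.0663378 + 0.0196248 + 0.00718205 = 1.88672.
P₁ = g₁ e^(−E₁/kT) / Z = 0.0663378/1.88672 = 0.03516.

0.03516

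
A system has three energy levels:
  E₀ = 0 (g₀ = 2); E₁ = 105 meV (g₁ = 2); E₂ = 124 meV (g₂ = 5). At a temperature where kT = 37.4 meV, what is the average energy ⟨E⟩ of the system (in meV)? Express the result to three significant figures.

Eᵢ/kT = 0, 2.8075, 3.3155.
Z = Σ gᵢe^(−Eᵢ/kT) = 2·e^(−0) + 2·e^(−2.8075) + 5·e^(−3.3155) = 2.0000 + 0.12071 + 0.18158 = 2.3023.
⟨E⟩ = Σ Eᵢ gᵢe^(−Eᵢ/kT) / Z = (0·2.0000 + 105·0.12071 + 124·0.18158) / 2.3023 = 15.3 meV.

15.3 meV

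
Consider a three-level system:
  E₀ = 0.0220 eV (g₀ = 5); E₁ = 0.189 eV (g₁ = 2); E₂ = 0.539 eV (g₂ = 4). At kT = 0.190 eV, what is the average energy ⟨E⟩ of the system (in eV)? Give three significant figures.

Eᵢ/kT = 0.11579, 0.99474, 2.8368.
Z = Σ gᵢe^(−Eᵢ/kT) = 5·e^(−0.11579) + 2·e^(−0.99474) + 4·e^(−2.8368) = 4.4533 + 0.73964 + 0.23445 = 5.4274.
⟨E⟩ = Σ Eᵢ gᵢe^(−Eᵢ/kT) / Z = (0.0220·4.4533 + 0.189·0.73964 + 0.539·0.23445) / 5.4274 = 0.0671 eV.

0.0671 eV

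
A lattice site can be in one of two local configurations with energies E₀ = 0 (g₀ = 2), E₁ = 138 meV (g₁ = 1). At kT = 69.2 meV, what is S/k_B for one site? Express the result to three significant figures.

Eᵢ/kT = 0, 1.9942.
Z = Σ gᵢe^(−Eᵢ/kT) = 2·e^(−0) + 1·e^(−1.9942) = 2.0000 + 0.13612 = 2.1361.
⟨E⟩ = Σ EᵢPᵢ = 8.7939 meV.
S/k_B = ln Z + ⟨E⟩/kT = ln(2.1361) + 8.7939/69.2 = 0.75898 + 0.12708 = 0.886.

0.886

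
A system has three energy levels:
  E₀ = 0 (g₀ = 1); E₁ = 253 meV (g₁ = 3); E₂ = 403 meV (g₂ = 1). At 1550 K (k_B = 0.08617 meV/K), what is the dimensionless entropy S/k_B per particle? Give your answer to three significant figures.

1.07

k_BT = 0.08617 × 1550 K = 133.56 meV.
Eᵢ/kT = 0, 1.8943, 3.0174.
Z = Σ gᵢe^(−Eᵢ/kT) = 1·e^(−0) + 3·e^(−1.8943) + 1·e^(−3.0174) = 1.0000 + 0.45127 + 0.048928 = 1.5002.
⟨E⟩ = Σ EᵢPᵢ = 89.248 meV.
S/k_B = ln Z + ⟨E⟩/kT = ln(1.5002) + 89.248/133.56 = 0.40560 + 0.66822 = 1.07.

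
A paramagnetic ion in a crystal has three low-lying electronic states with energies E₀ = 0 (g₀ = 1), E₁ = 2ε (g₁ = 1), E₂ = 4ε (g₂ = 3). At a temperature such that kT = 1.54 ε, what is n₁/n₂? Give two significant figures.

1.2

n₁/n₂ = (g₁/g₂) exp[−(E₁−E₂)/kT] = (1/3) × exp(−(-2ε)/(1.54ε)) = (1/3) × exp(1.299) = 1.2.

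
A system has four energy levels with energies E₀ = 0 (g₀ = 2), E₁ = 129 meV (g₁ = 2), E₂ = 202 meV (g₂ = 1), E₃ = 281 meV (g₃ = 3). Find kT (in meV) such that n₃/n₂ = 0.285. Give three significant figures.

n₃/n₂ = (g₃/g₂) exp[−(E₃−E₂)/kT] = 0.285.
⇒ (E₃−E₂)/kT = ln((3/1)/0.285) = ln(10.526) = 2.3538.
kT = 79 meV / 2.3538 = 33.6 meV.

33.6 meV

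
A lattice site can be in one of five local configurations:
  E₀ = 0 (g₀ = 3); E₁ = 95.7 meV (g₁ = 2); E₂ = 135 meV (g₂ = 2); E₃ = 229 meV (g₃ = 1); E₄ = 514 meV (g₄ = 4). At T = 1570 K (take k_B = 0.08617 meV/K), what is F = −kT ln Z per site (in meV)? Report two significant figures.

k_BT = 0.08617 × 1570 K = 135.3 meV.
Eᵢ/kT = 0, 0.7073, 0.9978, 1.693, 3.799.
Z = Σ gᵢe^(−Eᵢ/kT) = 3·e^(−0) + 2·e^(−0.7073) + 2·e^(−0.9978) + 1·e^(−1.693) + 4·e^(−3.799) = 3.000 + 0.9859 + 0.7374 + 0.1840 + 0.08957 = 4.997.
F = −kT ln Z = −135.3 × ln(4.997) = −135.3 × 1.609 = -220 meV.

-220 meV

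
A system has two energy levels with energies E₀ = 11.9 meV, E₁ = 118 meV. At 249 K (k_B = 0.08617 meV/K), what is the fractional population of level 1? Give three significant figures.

k_BT = 0.08617 × 249 K = 21.456 meV.
Eᵢ/kT = 0.55462, 5.4996.
Z = Σ e^(−Eᵢ/kT) = e^(−0.55462) + e^(−5.4996) = 0.57429 + 0.0040884 = 0.57838.
P₁ = e^(−E₁/kT) / Z = 0.0040884/0.57838 = 0.00707.

0.00707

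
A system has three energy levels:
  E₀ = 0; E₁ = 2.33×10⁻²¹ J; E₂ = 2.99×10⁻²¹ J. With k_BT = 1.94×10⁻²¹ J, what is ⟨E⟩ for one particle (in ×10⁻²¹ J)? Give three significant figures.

Eᵢ/kT = 0, 1.2010, 1.5412.
Z = Σ e^(−Eᵢ/kT) = e^(−0) + e^(−1.2010) + e^(−1.5412) = 1.0000 + 0.30089 + 0.21412 = 1.5150.
⟨E⟩ = Σ Eᵢ e^(−Eᵢ/kT) / Z = (0·1.0000 + 2.33·0.30089 + 2.99·0.21412) / 1.5150 = 0.885 ×10⁻²¹ J.

0.885 ×10⁻²¹ J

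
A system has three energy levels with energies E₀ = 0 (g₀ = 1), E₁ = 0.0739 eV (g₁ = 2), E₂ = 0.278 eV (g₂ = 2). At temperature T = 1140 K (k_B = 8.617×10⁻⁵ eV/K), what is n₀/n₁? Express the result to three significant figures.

1.06

k_BT = 8.617×10⁻⁵ × 1140 K = 0.098234 eV.
n₀/n₁ = (g₀/g₁) exp[−(E₀−E₁)/kT] = (1/2) × exp(−(-0.0739 eV)/(0.098234 eV)) = (1/2) × exp(0.75229) = 1.06.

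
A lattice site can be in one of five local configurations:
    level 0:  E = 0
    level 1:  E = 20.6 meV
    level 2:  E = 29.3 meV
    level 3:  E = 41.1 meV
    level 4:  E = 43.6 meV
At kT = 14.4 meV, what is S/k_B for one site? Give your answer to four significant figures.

1.012

Eᵢ/kT = 0, 1.43056, 2.03472, 2.85417, 3.02778.
Z = Σ e^(−Eᵢ/kT) = e^(−0) + e^(−1.43056) + e^(−2.03472) + e^(−2.85417) + e^(−3.02778) = 1.00000 + 0.239175 + 0.130717 + 0.0576036 + 0.0484230 = 1.47592.
⟨E⟩ = Σ EᵢPᵢ = 8.96781 meV.
S/k_B = ln Z + ⟨E⟩/kT = ln(1.47592) + 8.96781/14.4 = 0.389282 + 0.622765 = 1.012.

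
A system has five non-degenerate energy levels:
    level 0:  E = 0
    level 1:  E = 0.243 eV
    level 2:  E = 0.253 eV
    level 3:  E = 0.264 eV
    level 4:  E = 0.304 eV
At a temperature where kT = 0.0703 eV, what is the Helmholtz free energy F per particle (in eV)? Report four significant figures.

Eᵢ/kT = 0, 3.45661, 3.59886, 3.75533, 4.32432.
Z = Σ e^(−Eᵢ/kT) = e^(−0) + e^(−3.45661) + e^(−3.59886) + e^(−3.75533) + e^(−4.32432) = 1.00000 + 0.0315365 + 0.0273549 + 0.0233927 + 0.0132426 = 1.09553.
F = −kT ln Z = −0.0703 × ln(1.09553) = −0.0703 × 0.0912383 = -0.006414 eV.

-0.006414 eV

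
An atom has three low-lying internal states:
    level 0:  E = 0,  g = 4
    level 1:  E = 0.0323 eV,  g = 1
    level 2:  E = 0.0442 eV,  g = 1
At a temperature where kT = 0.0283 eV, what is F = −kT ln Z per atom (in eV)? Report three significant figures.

Eᵢ/kT = 0, 1.1413, 1.5618.
Z = Σ gᵢe^(−Eᵢ/kT) = 4·e^(−0) + 1·e^(−1.1413) + 1·e^(−1.5618) = 4.0000 + 0.31940 + 0.20976 = 4.5292.
F = −kT ln Z = −0.0283 × ln(4.5292) = −0.0283 × 1.5105 = -0.0427 eV.

-0.0427 eV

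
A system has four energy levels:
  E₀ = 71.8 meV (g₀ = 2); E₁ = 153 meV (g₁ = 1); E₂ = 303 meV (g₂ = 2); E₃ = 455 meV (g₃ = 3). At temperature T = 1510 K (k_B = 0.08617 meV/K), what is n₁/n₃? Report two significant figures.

3.4

k_BT = 0.08617 × 1510 K = 130.1 meV.
n₁/n₃ = (g₁/g₃) exp[−(E₁−E₃)/kT] = (1/3) × exp(−(-302 meV)/(130.1 meV)) = (1/3) × exp(2.321) = 3.4.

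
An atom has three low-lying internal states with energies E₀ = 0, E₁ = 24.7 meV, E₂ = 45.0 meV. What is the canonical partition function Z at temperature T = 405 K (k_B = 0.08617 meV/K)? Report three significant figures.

k_BT = 0.08617 × 405 K = 34.899 meV.
Eᵢ/kT = 0, 0.70776, 1.2894.
Z = Σ e^(−Eᵢ/kT) = e^(−0) + e^(−0.70776) + e^(−1.2894) = 1.0000 + 0.49275 + 0.27544 = 1.7682.

Z = 1.77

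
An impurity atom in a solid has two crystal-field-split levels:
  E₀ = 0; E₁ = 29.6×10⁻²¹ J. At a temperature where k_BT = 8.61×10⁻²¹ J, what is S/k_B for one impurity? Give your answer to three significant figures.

Eᵢ/kT = 0, 3.4379.
Z = Σ e^(−Eᵢ/kT) = e^(−0) + e^(−3.4379) = 1.0000 + 0.032132 = 1.0321.
⟨E⟩ = Σ EᵢPᵢ = 0.92153 ×10⁻²¹ J.
S/k_B = ln Z + ⟨E⟩/kT = ln(1.0321) + 0.92153/8.61 = 0.031596 + 0.10703 = 0.139.

0.139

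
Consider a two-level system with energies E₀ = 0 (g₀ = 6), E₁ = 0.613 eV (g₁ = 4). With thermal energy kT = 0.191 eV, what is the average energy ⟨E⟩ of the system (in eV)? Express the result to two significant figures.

0.016 eV

Eᵢ/kT = 0, 3.209.
Z = Σ gᵢe^(−Eᵢ/kT) = 6·e^(−0) + 4·e^(−3.209) = 6.000 + 0.1616 = 6.162.
⟨E⟩ = Σ Eᵢ gᵢe^(−Eᵢ/kT) / Z = (0·6.000 + 0.613·0.1616) / 6.162 = 0.016 eV.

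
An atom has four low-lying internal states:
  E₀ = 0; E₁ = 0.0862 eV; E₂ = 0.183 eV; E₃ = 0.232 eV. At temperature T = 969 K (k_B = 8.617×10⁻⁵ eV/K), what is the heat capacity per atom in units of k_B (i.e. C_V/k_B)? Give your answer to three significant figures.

k_BT = 8.617×10⁻⁵ × 969 K = 0.083499 eV.
Eᵢ/kT = 0, 1.0323, 2.1916, 2.7785.
Z = Σ e^(−Eᵢ/kT) = e^(−0) + e^(−1.0323) + e^(−2.1916) + e^(−2.7785) = 1.0000 + 0.35619 + 0.11174 + 0.062132 = 1.5301.
⟨E⟩ = 0.042851 eV, ⟨E²⟩ = 0.0063610 eV².
C_V/k_B = (⟨E²⟩ − ⟨E⟩²)/(kT)² = (0.0063610 − 0.0018362)/0.0069721 = 0.649.

0.649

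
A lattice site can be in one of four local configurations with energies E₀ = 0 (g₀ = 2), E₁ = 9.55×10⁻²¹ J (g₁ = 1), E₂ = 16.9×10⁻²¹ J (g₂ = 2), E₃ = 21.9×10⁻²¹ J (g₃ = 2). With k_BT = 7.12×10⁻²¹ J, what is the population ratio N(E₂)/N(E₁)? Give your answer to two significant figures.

0.71

n₂/n₁ = (g₂/g₁) exp[−(E₂−E₁)/kT] = (2/1) × exp(−(7.35 ×10⁻²¹ J)/(7.12 ×10⁻²¹ J)) = (2/1) × exp(-1.032) = 0.71.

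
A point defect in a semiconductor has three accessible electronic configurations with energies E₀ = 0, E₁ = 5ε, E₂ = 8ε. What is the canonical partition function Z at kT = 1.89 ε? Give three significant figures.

Eᵢ/kT = 0, 2.6455, 4.2328.
Z = Σ e^(−Eᵢ/kT) = e^(−0) + e^(−2.6455) + e^(−4.2328) = 1.0000 + 0.070970 + 0.014512 = 1.0855.

Z = 1.09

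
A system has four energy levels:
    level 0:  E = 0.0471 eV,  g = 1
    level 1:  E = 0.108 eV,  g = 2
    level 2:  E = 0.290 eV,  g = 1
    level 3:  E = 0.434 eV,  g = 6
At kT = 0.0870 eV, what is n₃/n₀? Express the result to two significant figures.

n₃/n₀ = (g₃/g₀) exp[−(E₃−E₀)/kT] = (6/1) × exp(−(0.3869 eV)/(0.0870 eV)) = (6/1) × exp(-4.447) = 0.070.

0.070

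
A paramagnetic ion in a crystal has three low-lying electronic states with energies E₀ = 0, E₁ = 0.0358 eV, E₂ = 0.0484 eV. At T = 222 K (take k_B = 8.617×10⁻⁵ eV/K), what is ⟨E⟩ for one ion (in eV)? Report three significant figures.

0.00759 eV

k_BT = 8.617×10⁻⁵ × 222 K = 0.019130 eV.
Eᵢ/kT = 0, 1.8714, 2.5301.
Z = Σ e^(−Eᵢ/kT) = e^(−0) + e^(−1.8714) + e^(−2.5301) = 1.0000 + 0.15391 + 0.079651 = 1.2336.
⟨E⟩ = Σ Eᵢ e^(−Eᵢ/kT) / Z = (0·1.0000 + 0.0358·0.15391 + 0.0484·0.079651) / 1.2336 = 0.00759 eV.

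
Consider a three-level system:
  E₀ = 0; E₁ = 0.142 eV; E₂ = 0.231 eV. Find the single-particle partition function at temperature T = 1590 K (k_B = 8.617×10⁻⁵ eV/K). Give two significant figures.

Z = 1.5

k_BT = 8.617×10⁻⁵ × 1590 K = 0.1370 eV.
Eᵢ/kT = 0, 1.036, 1.686.
Z = Σ e^(−Eᵢ/kT) = e^(−0) + e^(−1.036) + e^(−1.686) = 1.000 + 0.3549 + 0.1853 = 1.540.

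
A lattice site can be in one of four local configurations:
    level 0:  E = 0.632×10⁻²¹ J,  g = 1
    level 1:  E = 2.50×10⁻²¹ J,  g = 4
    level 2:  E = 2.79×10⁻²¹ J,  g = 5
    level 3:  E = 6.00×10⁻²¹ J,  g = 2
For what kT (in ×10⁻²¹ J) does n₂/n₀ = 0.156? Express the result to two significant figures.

n₂/n₀ = (g₂/g₀) exp[−(E₂−E₀)/kT] = 0.156.
⇒ (E₂−E₀)/kT = ln((5/1)/0.156) = ln(32.05) = 3.467.
kT = 2.158 ×10⁻²¹ J / 3.467 = 0.62 ×10⁻²¹ J.

0.62 ×10⁻²¹ J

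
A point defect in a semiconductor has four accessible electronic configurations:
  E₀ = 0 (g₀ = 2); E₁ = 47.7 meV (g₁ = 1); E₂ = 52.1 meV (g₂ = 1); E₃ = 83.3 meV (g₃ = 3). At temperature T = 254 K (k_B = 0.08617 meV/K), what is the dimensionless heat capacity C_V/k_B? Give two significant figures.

k_BT = 0.08617 × 254 K = 21.89 meV.
Eᵢ/kT = 0, 2.179, 2.380, 3.805.
Z = Σ gᵢe^(−Eᵢ/kT) = 2·e^(−0) + 1·e^(−2.179) + 1·e^(−2.380) + 3·e^(−3.805) = 2.000 + 0.1132 + 0.09255 + 0.06678 = 2.273.
⟨E⟩ = 6.944 meV, ⟨E²⟩ = 427.7 meV².
C_V/k_B = (⟨E²⟩ − ⟨E⟩²)/(kT)² = (427.7 − 48.22)/479.2 = 0.79.

0.79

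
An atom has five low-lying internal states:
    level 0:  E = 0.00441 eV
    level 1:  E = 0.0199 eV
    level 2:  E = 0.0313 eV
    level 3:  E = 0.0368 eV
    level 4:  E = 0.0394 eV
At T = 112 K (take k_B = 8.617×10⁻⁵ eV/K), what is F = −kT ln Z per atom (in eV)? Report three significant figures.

0.00170 eV

k_BT = 8.617×10⁻⁵ × 112 K = 0.0096510 eV.
Eᵢ/kT = 0.45695, 2.0620, 3.2432, 3.8131, 4.0825.
Z = Σ e^(−Eᵢ/kT) = e^(−0.45695) + e^(−2.0620) + e^(−3.2432) + e^(−3.8131) + e^(−4.0825) = 0.63321 + 0.12720 + 0.039039 + 0.022080 + 0.016865 = 0.83839.
F = −kT ln Z = −0.0096510 × ln(0.83839) = −0.0096510 × -0.17627 = 0.00170 eV.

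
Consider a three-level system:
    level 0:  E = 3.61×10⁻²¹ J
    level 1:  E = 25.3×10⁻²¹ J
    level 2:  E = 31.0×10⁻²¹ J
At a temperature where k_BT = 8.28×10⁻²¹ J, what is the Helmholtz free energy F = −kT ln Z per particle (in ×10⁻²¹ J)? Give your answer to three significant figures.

2.75 ×10⁻²¹ J

Eᵢ/kT = 0.43599, 3.0556, 3.7440.
Z = Σ e^(−Eᵢ/kT) = e^(−0.43599) + e^(−3.0556) + e^(−3.7440) = 0.64662 + 0.047094 + 0.023659 = 0.71737.
F = −kT ln Z = −8.28 × ln(0.71737) = −8.28 × -0.33216 = 2.75 ×10⁻²¹ J.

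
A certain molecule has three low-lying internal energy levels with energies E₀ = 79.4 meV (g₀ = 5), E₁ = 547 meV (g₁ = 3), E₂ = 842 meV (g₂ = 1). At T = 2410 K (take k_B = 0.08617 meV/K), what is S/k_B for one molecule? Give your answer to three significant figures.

k_BT = 0.08617 × 2410 K = 207.67 meV.
Eᵢ/kT = 0.38234, 2.6340, 4.0545.
Z = Σ gᵢe^(−Eᵢ/kT) = 5·e^(−0.38234) + 3·e^(−2.6340) + 1·e^(−4.0545) = 3.4113 + 0.21537 + 0.017344 = 3.6440.
⟨E⟩ = Σ EᵢPᵢ = 110.67 meV.
S/k_B = ln Z + ⟨E⟩/kT = ln(3.6440) + 110.67/207.67 = 1.2931 + 0.53291 = 1.83.

1.83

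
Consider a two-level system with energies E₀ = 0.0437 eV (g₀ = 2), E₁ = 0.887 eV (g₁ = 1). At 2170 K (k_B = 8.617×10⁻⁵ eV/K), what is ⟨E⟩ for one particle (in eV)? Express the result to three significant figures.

0.0483 eV

k_BT = 8.617×10⁻⁵ × 2170 K = 0.18699 eV.
Eᵢ/kT = 0.23370, 4.7436.
Z = Σ gᵢe^(−Eᵢ/kT) = 2·e^(−0.23370) + 1·e^(−4.7436) = 1.5832 + 0.0087072 = 1.5919.
⟨E⟩ = Σ Eᵢ gᵢe^(−Eᵢ/kT) / Z = (0.0437·1.5832 + 0.887·0.0087072) / 1.5919 = 0.0483 eV.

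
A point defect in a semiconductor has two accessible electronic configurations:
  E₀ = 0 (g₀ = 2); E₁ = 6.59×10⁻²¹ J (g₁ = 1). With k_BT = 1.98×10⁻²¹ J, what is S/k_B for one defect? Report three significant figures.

0.770

Eᵢ/kT = 0, 3.3283.
Z = Σ gᵢe^(−Eᵢ/kT) = 2·e^(−0) + 1·e^(−3.3283) = 2.0000 + 0.035854 = 2.0359.
⟨E⟩ = Σ EᵢPᵢ = 0.11606 ×10⁻²¹ J.
S/k_B = ln Z + ⟨E⟩/kT = ln(2.0359) + 0.11606/1.98 = 0.71094 + 0.058616 = 0.770.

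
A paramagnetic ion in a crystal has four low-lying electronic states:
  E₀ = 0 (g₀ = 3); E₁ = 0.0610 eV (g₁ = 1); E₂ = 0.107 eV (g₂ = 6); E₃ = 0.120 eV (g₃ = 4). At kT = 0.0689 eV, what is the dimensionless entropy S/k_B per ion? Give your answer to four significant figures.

Eᵢ/kT = 0, 0.885341, 1.55298, 1.74165.
Z = Σ gᵢe^(−Eᵢ/kT) = 3·e^(−0) + 1·e^(−0.885341) + 6·e^(−1.55298) + 4·e^(−1.74165) = 3.00000 + 0.412573 + 1.26970 + 0.700924 = 5.38320.
⟨E⟩ = Σ EᵢPᵢ = 0.0455372 eV.
S/k_B = ln Z + ⟨E⟩/kT = ln(5.38320) + 0.0455372/0.0689 = 1.68328 + 0.660917 = 2.344.

2.344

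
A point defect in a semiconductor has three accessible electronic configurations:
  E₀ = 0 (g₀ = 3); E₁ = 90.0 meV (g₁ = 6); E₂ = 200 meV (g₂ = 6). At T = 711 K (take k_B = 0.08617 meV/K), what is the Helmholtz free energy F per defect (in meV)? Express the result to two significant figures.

-94 meV

k_BT = 0.08617 × 711 K = 61.27 meV.
Eᵢ/kT = 0, 1.469, 3.264.
Z = Σ gᵢe^(−Eᵢ/kT) = 3·e^(−0) + 6·e^(−1.469) + 6·e^(−3.264) = 3.000 + 1.381 + 0.2294 = 4.610.
F = −kT ln Z = −61.27 × ln(4.610) = −61.27 × 1.528 = -94 meV.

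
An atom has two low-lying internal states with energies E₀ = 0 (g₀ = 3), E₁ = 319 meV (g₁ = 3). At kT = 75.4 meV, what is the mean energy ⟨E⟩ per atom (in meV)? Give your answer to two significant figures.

4.6 meV

Eᵢ/kT = 0, 4.231.
Z = Σ gᵢe^(−Eᵢ/kT) = 3·e^(−0) + 3·e^(−4.231) = 3.000 + 0.04361 = 3.044.
⟨E⟩ = Σ Eᵢ gᵢe^(−Eᵢ/kT) / Z = (0·3.000 + 319·0.04361) / 3.044 = 4.6 meV.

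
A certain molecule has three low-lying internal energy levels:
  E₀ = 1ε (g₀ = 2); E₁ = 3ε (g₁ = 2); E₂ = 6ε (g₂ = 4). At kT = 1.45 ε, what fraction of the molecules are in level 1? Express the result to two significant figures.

Eᵢ/kT = 0.6897, 2.069, 4.138.
Z = Σ gᵢe^(−Eᵢ/kT) = 2·e^(−0.6897) + 2·e^(−2.069) + 4·e^(−4.138) = 1.003 + 0.2526 + 0.06382 = 1.319.
P₁ = g₁ e^(−E₁/kT) / Z = 0.2526/1.319 = 0.19.

0.19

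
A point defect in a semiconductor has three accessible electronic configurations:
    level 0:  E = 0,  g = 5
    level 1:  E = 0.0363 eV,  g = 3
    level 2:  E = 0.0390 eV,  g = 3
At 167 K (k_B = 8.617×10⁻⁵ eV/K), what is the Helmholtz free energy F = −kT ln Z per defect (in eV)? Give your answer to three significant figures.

k_BT = 8.617×10⁻⁵ × 167 K = 0.014390 eV.
Eᵢ/kT = 0, 2.5226, 2.7102.
Z = Σ gᵢe^(−Eᵢ/kT) = 5·e^(−0) + 3·e^(−2.5226) + 3·e^(−2.7102) = 5.0000 + 0.24075 + 0.19957 = 5.4403.
F = −kT ln Z = −0.014390 × ln(5.4403) = −0.014390 × 1.6938 = -0.0244 eV.

-0.0244 eV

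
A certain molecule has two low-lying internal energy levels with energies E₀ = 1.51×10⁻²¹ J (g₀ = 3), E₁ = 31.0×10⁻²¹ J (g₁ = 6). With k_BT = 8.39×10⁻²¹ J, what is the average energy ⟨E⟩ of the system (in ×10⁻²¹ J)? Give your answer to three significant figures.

3.17 ×10⁻²¹ J

Eᵢ/kT = 0.17998, 3.6949.
Z = Σ gᵢe^(−Eᵢ/kT) = 3·e^(−0.17998) + 6·e^(−3.6949) = 2.5059 + 0.14910 = 2.6550.
⟨E⟩ = Σ Eᵢ gᵢe^(−Eᵢ/kT) / Z = (1.51·2.5059 + 31.0·0.14910) / 2.6550 = 3.17 ×10⁻²¹ J.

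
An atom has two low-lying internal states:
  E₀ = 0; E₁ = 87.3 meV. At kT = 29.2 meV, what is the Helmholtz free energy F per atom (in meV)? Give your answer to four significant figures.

Eᵢ/kT = 0, 2.98973.
Z = Σ e^(−Eᵢ/kT) = e^(−0) + e^(−2.98973) = 1.00000 + 0.0503010 = 1.05030.
F = −kT ln Z = −29.2 × ln(1.05030) = −29.2 × 0.0490758 = -1.433 meV.

-1.433 meV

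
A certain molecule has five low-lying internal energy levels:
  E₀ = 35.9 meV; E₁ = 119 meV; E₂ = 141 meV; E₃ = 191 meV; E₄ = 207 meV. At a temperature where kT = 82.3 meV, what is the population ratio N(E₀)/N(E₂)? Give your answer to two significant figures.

n₀/n₂ = exp[−(E₀−E₂)/kT] = exp(−(-105.1 meV)/(82.3 meV)) = exp(1.277) = 3.6.

3.6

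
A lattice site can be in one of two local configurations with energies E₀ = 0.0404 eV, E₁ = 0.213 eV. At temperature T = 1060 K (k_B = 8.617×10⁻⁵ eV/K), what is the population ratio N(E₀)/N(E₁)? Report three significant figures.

k_BT = 8.617×10⁻⁵ × 1060 K = 0.091340 eV.
n₀/n₁ = exp[−(E₀−E₁)/kT] = exp(−(-0.1726 eV)/(0.091340 eV)) = exp(1.8896) = 6.62.

6.62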